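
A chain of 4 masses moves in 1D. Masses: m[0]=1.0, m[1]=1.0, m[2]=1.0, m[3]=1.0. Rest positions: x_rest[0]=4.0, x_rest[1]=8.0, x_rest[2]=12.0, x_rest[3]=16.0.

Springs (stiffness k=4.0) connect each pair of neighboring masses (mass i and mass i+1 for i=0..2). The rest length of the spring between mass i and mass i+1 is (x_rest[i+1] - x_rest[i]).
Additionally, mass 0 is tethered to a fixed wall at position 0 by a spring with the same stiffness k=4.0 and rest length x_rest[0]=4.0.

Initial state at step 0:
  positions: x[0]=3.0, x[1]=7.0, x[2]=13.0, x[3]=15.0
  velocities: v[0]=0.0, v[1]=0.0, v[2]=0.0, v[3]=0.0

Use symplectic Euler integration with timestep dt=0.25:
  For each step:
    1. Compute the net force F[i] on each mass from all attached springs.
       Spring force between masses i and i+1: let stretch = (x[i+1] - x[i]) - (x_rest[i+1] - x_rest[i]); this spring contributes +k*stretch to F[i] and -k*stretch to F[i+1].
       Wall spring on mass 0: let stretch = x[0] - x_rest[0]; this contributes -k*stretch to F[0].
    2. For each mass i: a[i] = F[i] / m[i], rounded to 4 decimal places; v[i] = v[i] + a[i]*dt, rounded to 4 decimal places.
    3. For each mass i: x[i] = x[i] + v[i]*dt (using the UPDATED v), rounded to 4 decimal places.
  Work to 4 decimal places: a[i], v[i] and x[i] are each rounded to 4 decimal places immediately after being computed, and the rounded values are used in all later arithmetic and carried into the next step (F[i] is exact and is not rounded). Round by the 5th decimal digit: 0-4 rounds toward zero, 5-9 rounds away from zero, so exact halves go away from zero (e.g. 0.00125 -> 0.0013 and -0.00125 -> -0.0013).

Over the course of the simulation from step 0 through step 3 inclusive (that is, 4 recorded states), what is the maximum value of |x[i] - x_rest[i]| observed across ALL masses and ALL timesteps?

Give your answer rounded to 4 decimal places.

Step 0: x=[3.0000 7.0000 13.0000 15.0000] v=[0.0000 0.0000 0.0000 0.0000]
Step 1: x=[3.2500 7.5000 12.0000 15.5000] v=[1.0000 2.0000 -4.0000 2.0000]
Step 2: x=[3.7500 8.0625 10.7500 16.1250] v=[2.0000 2.2500 -5.0000 2.5000]
Step 3: x=[4.3906 8.2188 10.1719 16.4063] v=[2.5625 0.6250 -2.3125 1.1250]
Max displacement = 1.8281

Answer: 1.8281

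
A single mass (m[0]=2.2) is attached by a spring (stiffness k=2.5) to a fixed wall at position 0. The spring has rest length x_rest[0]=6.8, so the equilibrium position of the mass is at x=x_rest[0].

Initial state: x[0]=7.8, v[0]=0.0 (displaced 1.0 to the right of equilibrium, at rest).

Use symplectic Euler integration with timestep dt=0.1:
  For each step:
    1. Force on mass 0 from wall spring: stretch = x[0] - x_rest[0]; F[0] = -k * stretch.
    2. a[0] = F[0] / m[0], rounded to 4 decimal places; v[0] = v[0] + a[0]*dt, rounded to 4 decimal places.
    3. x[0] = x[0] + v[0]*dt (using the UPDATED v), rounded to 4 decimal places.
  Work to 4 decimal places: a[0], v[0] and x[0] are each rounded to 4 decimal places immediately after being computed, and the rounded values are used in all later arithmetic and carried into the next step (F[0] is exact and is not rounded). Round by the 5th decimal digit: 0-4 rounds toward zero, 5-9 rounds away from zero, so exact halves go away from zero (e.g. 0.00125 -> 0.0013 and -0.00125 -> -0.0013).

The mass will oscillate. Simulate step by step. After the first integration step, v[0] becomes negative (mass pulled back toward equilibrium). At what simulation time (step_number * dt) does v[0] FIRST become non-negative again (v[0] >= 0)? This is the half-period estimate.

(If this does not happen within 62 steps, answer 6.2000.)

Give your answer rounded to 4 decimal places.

Answer: 3.0000

Derivation:
Step 0: x=[7.8000] v=[0.0000]
Step 1: x=[7.7886] v=[-0.1136]
Step 2: x=[7.7660] v=[-0.2259]
Step 3: x=[7.7324] v=[-0.3357]
Step 4: x=[7.6882] v=[-0.4417]
Step 5: x=[7.6339] v=[-0.5426]
Step 6: x=[7.5702] v=[-0.6374]
Step 7: x=[7.4977] v=[-0.7249]
Step 8: x=[7.4173] v=[-0.8042]
Step 9: x=[7.3299] v=[-0.8744]
Step 10: x=[7.2364] v=[-0.9346]
Step 11: x=[7.1380] v=[-0.9842]
Step 12: x=[7.0357] v=[-1.0226]
Step 13: x=[6.9308] v=[-1.0494]
Step 14: x=[6.8244] v=[-1.0643]
Step 15: x=[6.7177] v=[-1.0671]
Step 16: x=[6.6119] v=[-1.0578]
Step 17: x=[6.5083] v=[-1.0364]
Step 18: x=[6.4080] v=[-1.0033]
Step 19: x=[6.3121] v=[-0.9588]
Step 20: x=[6.2218] v=[-0.9034]
Step 21: x=[6.1380] v=[-0.8377]
Step 22: x=[6.0618] v=[-0.7625]
Step 23: x=[5.9939] v=[-0.6786]
Step 24: x=[5.9352] v=[-0.5870]
Step 25: x=[5.8863] v=[-0.4887]
Step 26: x=[5.8478] v=[-0.3849]
Step 27: x=[5.8201] v=[-0.2767]
Step 28: x=[5.8036] v=[-0.1654]
Step 29: x=[5.7984] v=[-0.0522]
Step 30: x=[5.8046] v=[0.0616]
First v>=0 after going negative at step 30, time=3.0000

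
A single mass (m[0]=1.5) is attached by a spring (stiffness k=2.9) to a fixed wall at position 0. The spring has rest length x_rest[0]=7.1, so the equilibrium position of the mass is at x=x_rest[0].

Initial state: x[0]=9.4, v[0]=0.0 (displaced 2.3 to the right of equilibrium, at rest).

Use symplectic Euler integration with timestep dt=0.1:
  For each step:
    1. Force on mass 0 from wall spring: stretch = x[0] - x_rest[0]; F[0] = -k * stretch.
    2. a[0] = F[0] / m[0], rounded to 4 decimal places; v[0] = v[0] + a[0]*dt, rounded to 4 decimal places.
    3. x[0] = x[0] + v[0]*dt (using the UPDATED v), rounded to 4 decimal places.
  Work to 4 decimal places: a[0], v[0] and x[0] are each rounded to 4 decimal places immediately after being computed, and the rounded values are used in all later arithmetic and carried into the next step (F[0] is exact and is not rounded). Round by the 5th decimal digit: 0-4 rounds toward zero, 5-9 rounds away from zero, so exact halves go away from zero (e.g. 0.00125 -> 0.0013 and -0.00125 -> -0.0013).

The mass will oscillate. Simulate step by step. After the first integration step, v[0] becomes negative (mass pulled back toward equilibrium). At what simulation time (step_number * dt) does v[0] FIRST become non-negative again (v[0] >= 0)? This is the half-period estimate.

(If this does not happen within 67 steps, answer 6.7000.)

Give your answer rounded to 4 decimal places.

Step 0: x=[9.4000] v=[0.0000]
Step 1: x=[9.3555] v=[-0.4447]
Step 2: x=[9.2674] v=[-0.8808]
Step 3: x=[9.1374] v=[-1.2998]
Step 4: x=[8.9680] v=[-1.6937]
Step 5: x=[8.7625] v=[-2.0549]
Step 6: x=[8.5249] v=[-2.3763]
Step 7: x=[8.2597] v=[-2.6518]
Step 8: x=[7.9721] v=[-2.8760]
Step 9: x=[7.6676] v=[-3.0446]
Step 10: x=[7.3522] v=[-3.1543]
Step 11: x=[7.0319] v=[-3.2031]
Step 12: x=[6.7129] v=[-3.1899]
Step 13: x=[6.4014] v=[-3.1151]
Step 14: x=[6.1034] v=[-2.9800]
Step 15: x=[5.8247] v=[-2.7873]
Step 16: x=[5.5706] v=[-2.5407]
Step 17: x=[5.3461] v=[-2.2450]
Step 18: x=[5.1555] v=[-1.9059]
Step 19: x=[5.0025] v=[-1.5300]
Step 20: x=[4.8901] v=[-1.1245]
Step 21: x=[4.8204] v=[-0.6973]
Step 22: x=[4.7947] v=[-0.2566]
Step 23: x=[4.8136] v=[0.1891]
First v>=0 after going negative at step 23, time=2.3000

Answer: 2.3000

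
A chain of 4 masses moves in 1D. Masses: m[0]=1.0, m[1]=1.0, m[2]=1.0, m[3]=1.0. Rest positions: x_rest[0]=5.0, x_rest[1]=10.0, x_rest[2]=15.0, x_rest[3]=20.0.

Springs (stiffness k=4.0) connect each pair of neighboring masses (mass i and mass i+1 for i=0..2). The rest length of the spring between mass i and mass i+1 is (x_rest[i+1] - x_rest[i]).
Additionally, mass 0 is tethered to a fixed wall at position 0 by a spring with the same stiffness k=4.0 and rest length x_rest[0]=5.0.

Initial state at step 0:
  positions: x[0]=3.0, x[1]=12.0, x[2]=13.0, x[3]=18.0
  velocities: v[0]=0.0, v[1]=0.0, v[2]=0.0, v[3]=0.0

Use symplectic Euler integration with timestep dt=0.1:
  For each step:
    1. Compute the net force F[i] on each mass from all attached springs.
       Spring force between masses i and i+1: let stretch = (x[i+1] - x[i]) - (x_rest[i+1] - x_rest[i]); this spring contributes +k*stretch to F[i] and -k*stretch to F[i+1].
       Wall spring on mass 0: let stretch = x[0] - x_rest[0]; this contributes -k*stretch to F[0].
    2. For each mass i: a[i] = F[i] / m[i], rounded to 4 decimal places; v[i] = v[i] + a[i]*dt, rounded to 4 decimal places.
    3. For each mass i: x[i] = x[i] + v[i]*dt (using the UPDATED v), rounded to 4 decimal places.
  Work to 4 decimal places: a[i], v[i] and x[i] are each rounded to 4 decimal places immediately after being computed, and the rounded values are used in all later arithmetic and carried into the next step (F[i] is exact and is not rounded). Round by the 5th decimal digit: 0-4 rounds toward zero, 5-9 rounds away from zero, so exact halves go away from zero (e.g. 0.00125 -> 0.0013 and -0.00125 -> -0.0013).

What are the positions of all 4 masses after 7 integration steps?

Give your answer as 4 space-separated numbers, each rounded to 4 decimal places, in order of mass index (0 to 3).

Answer: 6.4870 7.2205 14.9953 18.5702

Derivation:
Step 0: x=[3.0000 12.0000 13.0000 18.0000] v=[0.0000 0.0000 0.0000 0.0000]
Step 1: x=[3.2400 11.6800 13.1600 18.0000] v=[2.4000 -3.2000 1.6000 0.0000]
Step 2: x=[3.6880 11.0816 13.4544 18.0064] v=[4.4800 -5.9840 2.9440 0.0640]
Step 3: x=[4.2842 10.2824 13.8360 18.0307] v=[5.9622 -7.9923 3.8157 0.2432]
Step 4: x=[4.9490 9.3854 14.2432 18.0872] v=[6.6478 -8.9701 4.0721 0.5653]
Step 5: x=[5.5933 8.5053 14.6099 18.1900] v=[6.4428 -8.8015 3.6666 1.0277]
Step 6: x=[6.1303 7.7529 14.8756 18.3496] v=[5.3703 -7.5245 2.6568 1.5957]
Step 7: x=[6.4870 7.2205 14.9953 18.5702] v=[3.5672 -5.3245 1.1973 2.2061]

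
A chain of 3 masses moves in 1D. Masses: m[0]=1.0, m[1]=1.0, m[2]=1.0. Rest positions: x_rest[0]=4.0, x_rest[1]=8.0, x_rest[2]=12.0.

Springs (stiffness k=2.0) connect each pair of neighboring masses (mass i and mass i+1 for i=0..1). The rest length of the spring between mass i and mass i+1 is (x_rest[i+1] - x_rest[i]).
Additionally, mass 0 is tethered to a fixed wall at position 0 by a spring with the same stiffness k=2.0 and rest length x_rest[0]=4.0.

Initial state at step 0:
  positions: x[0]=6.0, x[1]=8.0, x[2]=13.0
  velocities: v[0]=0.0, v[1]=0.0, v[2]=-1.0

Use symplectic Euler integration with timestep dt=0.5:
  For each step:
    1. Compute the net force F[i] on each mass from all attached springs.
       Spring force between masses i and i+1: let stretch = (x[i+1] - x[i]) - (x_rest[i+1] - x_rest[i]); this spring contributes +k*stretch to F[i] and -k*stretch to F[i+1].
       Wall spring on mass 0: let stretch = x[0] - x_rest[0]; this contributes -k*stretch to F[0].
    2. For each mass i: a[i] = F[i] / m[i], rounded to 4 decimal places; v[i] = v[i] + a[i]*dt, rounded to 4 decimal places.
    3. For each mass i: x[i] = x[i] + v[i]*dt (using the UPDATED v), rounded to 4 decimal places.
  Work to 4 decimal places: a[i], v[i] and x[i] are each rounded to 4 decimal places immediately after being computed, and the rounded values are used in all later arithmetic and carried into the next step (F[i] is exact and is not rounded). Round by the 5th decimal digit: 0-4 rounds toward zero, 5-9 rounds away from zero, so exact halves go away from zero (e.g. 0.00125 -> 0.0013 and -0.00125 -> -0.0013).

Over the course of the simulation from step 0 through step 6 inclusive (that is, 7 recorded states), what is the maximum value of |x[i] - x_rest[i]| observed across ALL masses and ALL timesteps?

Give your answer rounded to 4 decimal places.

Step 0: x=[6.0000 8.0000 13.0000] v=[0.0000 0.0000 -1.0000]
Step 1: x=[4.0000 9.5000 12.0000] v=[-4.0000 3.0000 -2.0000]
Step 2: x=[2.7500 9.5000 11.7500] v=[-2.5000 0.0000 -0.5000]
Step 3: x=[3.5000 7.2500 12.3750] v=[1.5000 -4.5000 1.2500]
Step 4: x=[4.3750 5.6875 12.4375] v=[1.7500 -3.1250 0.1250]
Step 5: x=[3.7188 6.8438 11.1250] v=[-1.3125 2.3125 -2.6250]
Step 6: x=[2.7657 8.5782 9.6719] v=[-1.9063 3.4687 -2.9062]
Max displacement = 2.3281

Answer: 2.3281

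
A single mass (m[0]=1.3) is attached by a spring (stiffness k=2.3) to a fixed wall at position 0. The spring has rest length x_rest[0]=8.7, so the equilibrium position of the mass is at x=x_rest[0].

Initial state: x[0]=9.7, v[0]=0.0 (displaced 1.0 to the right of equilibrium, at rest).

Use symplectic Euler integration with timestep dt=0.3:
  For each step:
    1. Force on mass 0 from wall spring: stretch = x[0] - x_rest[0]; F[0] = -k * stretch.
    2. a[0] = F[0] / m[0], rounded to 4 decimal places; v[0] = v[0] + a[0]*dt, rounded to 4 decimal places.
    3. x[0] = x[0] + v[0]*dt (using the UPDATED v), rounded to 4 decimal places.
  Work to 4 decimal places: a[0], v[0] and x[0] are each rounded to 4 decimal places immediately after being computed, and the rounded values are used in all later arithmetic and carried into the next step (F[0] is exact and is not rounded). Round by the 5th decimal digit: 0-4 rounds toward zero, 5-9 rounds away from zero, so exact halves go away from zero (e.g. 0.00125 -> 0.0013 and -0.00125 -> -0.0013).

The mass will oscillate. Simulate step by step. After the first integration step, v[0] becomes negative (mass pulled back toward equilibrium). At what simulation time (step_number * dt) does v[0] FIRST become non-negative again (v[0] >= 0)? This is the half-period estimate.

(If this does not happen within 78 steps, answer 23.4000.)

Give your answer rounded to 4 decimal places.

Answer: 2.4000

Derivation:
Step 0: x=[9.7000] v=[0.0000]
Step 1: x=[9.5408] v=[-0.5308]
Step 2: x=[9.2477] v=[-0.9771]
Step 3: x=[8.8674] v=[-1.2678]
Step 4: x=[8.4604] v=[-1.3567]
Step 5: x=[8.0916] v=[-1.2295]
Step 6: x=[7.8196] v=[-0.9066]
Step 7: x=[7.6878] v=[-0.4393]
Step 8: x=[7.7172] v=[0.0979]
First v>=0 after going negative at step 8, time=2.4000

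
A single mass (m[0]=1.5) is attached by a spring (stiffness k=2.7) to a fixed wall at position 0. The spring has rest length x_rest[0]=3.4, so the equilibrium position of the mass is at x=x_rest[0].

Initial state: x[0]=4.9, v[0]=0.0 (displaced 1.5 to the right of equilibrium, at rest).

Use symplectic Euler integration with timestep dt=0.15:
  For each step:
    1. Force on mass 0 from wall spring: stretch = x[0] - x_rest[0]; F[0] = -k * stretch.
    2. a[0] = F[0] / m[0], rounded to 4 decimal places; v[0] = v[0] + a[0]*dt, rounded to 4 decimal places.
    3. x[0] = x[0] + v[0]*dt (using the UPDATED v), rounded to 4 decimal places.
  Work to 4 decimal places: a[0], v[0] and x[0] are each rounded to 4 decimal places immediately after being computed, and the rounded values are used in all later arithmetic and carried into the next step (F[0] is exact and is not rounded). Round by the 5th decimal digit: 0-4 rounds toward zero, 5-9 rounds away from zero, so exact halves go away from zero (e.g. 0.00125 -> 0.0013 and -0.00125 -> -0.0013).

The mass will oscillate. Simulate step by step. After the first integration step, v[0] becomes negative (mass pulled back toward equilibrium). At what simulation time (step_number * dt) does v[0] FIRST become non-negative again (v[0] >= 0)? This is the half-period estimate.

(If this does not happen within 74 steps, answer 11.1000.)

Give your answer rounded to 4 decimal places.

Step 0: x=[4.9000] v=[0.0000]
Step 1: x=[4.8393] v=[-0.4050]
Step 2: x=[4.7203] v=[-0.7936]
Step 3: x=[4.5478] v=[-1.1501]
Step 4: x=[4.3288] v=[-1.4600]
Step 5: x=[4.0722] v=[-1.7108]
Step 6: x=[3.7884] v=[-1.8923]
Step 7: x=[3.4888] v=[-1.9972]
Step 8: x=[3.1856] v=[-2.0212]
Step 9: x=[2.8911] v=[-1.9633]
Step 10: x=[2.6172] v=[-1.8259]
Step 11: x=[2.3750] v=[-1.6146]
Step 12: x=[2.1743] v=[-1.3379]
Step 13: x=[2.0233] v=[-1.0070]
Step 14: x=[1.9280] v=[-0.6353]
Step 15: x=[1.8923] v=[-0.2379]
Step 16: x=[1.9177] v=[0.1692]
First v>=0 after going negative at step 16, time=2.4000

Answer: 2.4000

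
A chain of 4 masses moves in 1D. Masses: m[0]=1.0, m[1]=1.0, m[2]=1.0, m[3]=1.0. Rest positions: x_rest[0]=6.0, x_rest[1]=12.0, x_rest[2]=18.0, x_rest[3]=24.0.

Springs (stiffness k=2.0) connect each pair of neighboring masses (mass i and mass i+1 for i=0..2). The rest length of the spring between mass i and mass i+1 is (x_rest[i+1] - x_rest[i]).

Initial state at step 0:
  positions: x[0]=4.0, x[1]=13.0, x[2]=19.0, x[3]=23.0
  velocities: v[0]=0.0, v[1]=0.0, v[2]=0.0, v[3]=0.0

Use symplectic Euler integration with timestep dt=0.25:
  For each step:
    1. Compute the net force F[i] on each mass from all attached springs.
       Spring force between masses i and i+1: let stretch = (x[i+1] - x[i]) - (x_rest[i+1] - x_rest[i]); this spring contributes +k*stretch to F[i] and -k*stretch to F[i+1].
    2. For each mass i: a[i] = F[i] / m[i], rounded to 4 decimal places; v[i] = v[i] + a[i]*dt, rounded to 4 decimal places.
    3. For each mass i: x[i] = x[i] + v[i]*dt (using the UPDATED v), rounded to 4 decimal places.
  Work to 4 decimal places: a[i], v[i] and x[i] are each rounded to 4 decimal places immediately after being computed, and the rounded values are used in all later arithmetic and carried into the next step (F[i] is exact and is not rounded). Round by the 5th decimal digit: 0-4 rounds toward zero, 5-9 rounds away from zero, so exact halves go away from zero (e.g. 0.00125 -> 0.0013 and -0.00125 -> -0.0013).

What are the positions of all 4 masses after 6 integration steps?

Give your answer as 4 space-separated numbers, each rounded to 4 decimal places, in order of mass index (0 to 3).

Answer: 7.1399 10.4360 16.5084 24.9158

Derivation:
Step 0: x=[4.0000 13.0000 19.0000 23.0000] v=[0.0000 0.0000 0.0000 0.0000]
Step 1: x=[4.3750 12.6250 18.7500 23.2500] v=[1.5000 -1.5000 -1.0000 1.0000]
Step 2: x=[5.0313 11.9844 18.2969 23.6875] v=[2.6250 -2.5625 -1.8125 1.7500]
Step 3: x=[5.8067 11.2637 17.7285 24.2012] v=[3.1016 -2.8828 -2.2735 2.0547]
Step 4: x=[6.5142 10.6690 17.1611 24.6558] v=[2.8301 -2.3789 -2.2696 1.8184]
Step 5: x=[6.9911 10.3664 16.7190 24.9236] v=[1.9075 -1.2103 -1.7683 1.0711]
Step 6: x=[7.1399 10.4360 16.5084 24.9158] v=[0.5952 0.2784 -0.8423 -0.0312]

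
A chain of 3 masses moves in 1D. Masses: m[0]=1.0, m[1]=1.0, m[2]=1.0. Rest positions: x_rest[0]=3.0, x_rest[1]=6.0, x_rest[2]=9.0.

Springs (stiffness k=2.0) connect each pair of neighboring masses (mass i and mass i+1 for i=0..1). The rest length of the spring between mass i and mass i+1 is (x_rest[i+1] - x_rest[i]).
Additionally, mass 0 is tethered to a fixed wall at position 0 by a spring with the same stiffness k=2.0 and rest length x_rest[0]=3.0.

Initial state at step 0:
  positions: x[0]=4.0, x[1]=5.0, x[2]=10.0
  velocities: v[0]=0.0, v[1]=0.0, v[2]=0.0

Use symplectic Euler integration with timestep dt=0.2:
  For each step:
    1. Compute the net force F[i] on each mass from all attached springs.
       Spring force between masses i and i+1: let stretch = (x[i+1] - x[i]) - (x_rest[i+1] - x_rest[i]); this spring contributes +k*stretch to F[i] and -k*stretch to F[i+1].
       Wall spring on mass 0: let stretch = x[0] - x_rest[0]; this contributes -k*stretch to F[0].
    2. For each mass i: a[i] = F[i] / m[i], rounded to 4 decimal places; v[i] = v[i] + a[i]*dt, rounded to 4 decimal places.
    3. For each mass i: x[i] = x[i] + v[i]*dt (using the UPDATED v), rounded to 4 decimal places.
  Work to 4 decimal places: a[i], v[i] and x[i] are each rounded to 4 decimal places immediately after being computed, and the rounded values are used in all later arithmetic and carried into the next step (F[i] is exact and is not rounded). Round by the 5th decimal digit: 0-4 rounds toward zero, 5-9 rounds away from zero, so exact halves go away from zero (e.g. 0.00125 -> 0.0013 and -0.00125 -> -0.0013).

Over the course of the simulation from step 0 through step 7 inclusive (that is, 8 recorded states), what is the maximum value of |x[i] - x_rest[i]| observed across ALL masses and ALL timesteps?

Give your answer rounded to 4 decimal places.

Step 0: x=[4.0000 5.0000 10.0000] v=[0.0000 0.0000 0.0000]
Step 1: x=[3.7600 5.3200 9.8400] v=[-1.2000 1.6000 -0.8000]
Step 2: x=[3.3440 5.8768 9.5584] v=[-2.0800 2.7840 -1.4080]
Step 3: x=[2.8631 6.5255 9.2223] v=[-2.4045 3.2435 -1.6806]
Step 4: x=[2.4461 7.0970 8.9104] v=[-2.0848 2.8573 -1.5593]
Step 5: x=[2.2055 7.4415 8.6935] v=[-1.2029 1.7223 -1.0847]
Step 6: x=[2.2074 7.4672 8.6164] v=[0.0093 0.1287 -0.3855]
Step 7: x=[2.4535 7.1641 8.6874] v=[1.2303 -1.5155 0.3548]
Max displacement = 1.4672

Answer: 1.4672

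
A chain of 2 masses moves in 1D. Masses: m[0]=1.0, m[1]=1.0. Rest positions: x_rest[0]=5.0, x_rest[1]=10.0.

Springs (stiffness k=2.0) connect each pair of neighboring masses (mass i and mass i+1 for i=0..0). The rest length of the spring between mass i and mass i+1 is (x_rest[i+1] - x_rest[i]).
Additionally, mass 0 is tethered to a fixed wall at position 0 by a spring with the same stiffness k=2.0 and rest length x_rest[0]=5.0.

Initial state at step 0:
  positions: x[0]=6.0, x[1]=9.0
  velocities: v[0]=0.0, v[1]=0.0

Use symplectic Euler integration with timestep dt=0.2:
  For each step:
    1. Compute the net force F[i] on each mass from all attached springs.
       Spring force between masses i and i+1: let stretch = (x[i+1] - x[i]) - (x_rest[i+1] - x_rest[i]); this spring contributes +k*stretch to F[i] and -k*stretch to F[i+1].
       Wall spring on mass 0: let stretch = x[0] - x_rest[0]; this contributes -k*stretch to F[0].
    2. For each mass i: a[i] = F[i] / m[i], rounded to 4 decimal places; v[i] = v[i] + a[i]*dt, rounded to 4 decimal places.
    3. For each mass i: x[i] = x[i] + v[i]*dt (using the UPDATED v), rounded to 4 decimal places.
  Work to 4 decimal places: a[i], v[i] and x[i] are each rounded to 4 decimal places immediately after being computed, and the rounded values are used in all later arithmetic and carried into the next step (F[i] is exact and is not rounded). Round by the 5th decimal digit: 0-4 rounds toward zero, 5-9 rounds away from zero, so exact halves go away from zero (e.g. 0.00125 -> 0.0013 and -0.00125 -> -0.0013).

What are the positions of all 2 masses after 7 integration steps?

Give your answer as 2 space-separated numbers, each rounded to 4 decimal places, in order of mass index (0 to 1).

Step 0: x=[6.0000 9.0000] v=[0.0000 0.0000]
Step 1: x=[5.7600 9.1600] v=[-1.2000 0.8000]
Step 2: x=[5.3312 9.4480] v=[-2.1440 1.4400]
Step 3: x=[4.8052 9.8067] v=[-2.6298 1.7933]
Step 4: x=[4.2949 10.1652] v=[-2.5513 1.7927]
Step 5: x=[3.9107 10.4541] v=[-1.9211 1.4446]
Step 6: x=[3.7371 10.6195] v=[-0.8680 0.8272]
Step 7: x=[3.8151 10.6343] v=[0.3901 0.0742]

Answer: 3.8151 10.6343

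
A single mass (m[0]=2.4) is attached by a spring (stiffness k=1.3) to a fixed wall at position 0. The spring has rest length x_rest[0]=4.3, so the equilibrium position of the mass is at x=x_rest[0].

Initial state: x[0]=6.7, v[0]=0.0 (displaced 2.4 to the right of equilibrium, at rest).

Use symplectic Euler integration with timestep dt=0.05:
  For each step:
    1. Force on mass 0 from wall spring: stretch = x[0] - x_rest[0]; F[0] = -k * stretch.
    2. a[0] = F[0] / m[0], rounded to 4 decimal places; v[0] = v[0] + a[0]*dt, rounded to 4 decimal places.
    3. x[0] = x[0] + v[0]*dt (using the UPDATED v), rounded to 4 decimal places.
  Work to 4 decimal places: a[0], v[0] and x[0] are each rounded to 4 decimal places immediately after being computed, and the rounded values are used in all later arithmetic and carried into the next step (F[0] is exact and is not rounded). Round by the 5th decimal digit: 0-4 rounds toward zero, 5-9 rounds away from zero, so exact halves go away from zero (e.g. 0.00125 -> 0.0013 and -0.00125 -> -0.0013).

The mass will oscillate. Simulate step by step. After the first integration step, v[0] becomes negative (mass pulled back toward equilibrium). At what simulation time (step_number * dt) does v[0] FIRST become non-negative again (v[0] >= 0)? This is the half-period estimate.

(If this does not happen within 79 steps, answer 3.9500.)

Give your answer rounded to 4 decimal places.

Step 0: x=[6.7000] v=[0.0000]
Step 1: x=[6.6968] v=[-0.0650]
Step 2: x=[6.6903] v=[-0.1299]
Step 3: x=[6.6806] v=[-0.1946]
Step 4: x=[6.6676] v=[-0.2591]
Step 5: x=[6.6514] v=[-0.3232]
Step 6: x=[6.6321] v=[-0.3869]
Step 7: x=[6.6096] v=[-0.4501]
Step 8: x=[6.5840] v=[-0.5127]
Step 9: x=[6.5553] v=[-0.5746]
Step 10: x=[6.5235] v=[-0.6357]
Step 11: x=[6.4887] v=[-0.6959]
Step 12: x=[6.4509] v=[-0.7552]
Step 13: x=[6.4102] v=[-0.8135]
Step 14: x=[6.3667] v=[-0.8707]
Step 15: x=[6.3204] v=[-0.9267]
Step 16: x=[6.2713] v=[-0.9814]
Step 17: x=[6.2196] v=[-1.0348]
Step 18: x=[6.1653] v=[-1.0868]
Step 19: x=[6.1084] v=[-1.1373]
Step 20: x=[6.0491] v=[-1.1863]
Step 21: x=[5.9874] v=[-1.2337]
Step 22: x=[5.9234] v=[-1.2794]
Step 23: x=[5.8572] v=[-1.3234]
Step 24: x=[5.7889] v=[-1.3656]
Step 25: x=[5.7186] v=[-1.4059]
Step 26: x=[5.6464] v=[-1.4443]
Step 27: x=[5.5724] v=[-1.4808]
Step 28: x=[5.4966] v=[-1.5153]
Step 29: x=[5.4192] v=[-1.5477]
Step 30: x=[5.3403] v=[-1.5780]
Step 31: x=[5.2600] v=[-1.6062]
Step 32: x=[5.1784] v=[-1.6322]
Step 33: x=[5.0956] v=[-1.6560]
Step 34: x=[5.0117] v=[-1.6776]
Step 35: x=[4.9269] v=[-1.6969]
Step 36: x=[4.8412] v=[-1.7139]
Step 37: x=[4.7548] v=[-1.7286]
Step 38: x=[4.6678] v=[-1.7409]
Step 39: x=[4.5803] v=[-1.7509]
Step 40: x=[4.4924] v=[-1.7585]
Step 41: x=[4.4042] v=[-1.7637]
Step 42: x=[4.3159] v=[-1.7665]
Step 43: x=[4.2276] v=[-1.7669]
Step 44: x=[4.1394] v=[-1.7649]
Step 45: x=[4.0514] v=[-1.7606]
Step 46: x=[3.9637] v=[-1.7539]
Step 47: x=[3.8765] v=[-1.7448]
Step 48: x=[3.7898] v=[-1.7333]
Step 49: x=[3.7038] v=[-1.7195]
Step 50: x=[3.6186] v=[-1.7034]
Step 51: x=[3.5344] v=[-1.6849]
Step 52: x=[3.4512] v=[-1.6642]
Step 53: x=[3.3691] v=[-1.6412]
Step 54: x=[3.2883] v=[-1.6160]
Step 55: x=[3.2089] v=[-1.5886]
Step 56: x=[3.1309] v=[-1.5591]
Step 57: x=[3.0545] v=[-1.5274]
Step 58: x=[2.9798] v=[-1.4937]
Step 59: x=[2.9069] v=[-1.4579]
Step 60: x=[2.8359] v=[-1.4202]
Step 61: x=[2.7669] v=[-1.3805]
Step 62: x=[2.7000] v=[-1.3390]
Step 63: x=[2.6352] v=[-1.2957]
Step 64: x=[2.5727] v=[-1.2506]
Step 65: x=[2.5125] v=[-1.2038]
Step 66: x=[2.4547] v=[-1.1554]
Step 67: x=[2.3994] v=[-1.1054]
Step 68: x=[2.3467] v=[-1.0539]
Step 69: x=[2.2967] v=[-1.0010]
Step 70: x=[2.2494] v=[-0.9467]
Step 71: x=[2.2048] v=[-0.8912]
Step 72: x=[2.1631] v=[-0.8345]
Step 73: x=[2.1243] v=[-0.7766]
Step 74: x=[2.0884] v=[-0.7177]
Step 75: x=[2.0555] v=[-0.6578]
Step 76: x=[2.0257] v=[-0.5970]
Step 77: x=[1.9989] v=[-0.5354]
Step 78: x=[1.9752] v=[-0.4731]
Step 79: x=[1.9547] v=[-0.4101]
v[0] did not become non-negative within 79 steps; using fallback time=3.9500

Answer: 3.9500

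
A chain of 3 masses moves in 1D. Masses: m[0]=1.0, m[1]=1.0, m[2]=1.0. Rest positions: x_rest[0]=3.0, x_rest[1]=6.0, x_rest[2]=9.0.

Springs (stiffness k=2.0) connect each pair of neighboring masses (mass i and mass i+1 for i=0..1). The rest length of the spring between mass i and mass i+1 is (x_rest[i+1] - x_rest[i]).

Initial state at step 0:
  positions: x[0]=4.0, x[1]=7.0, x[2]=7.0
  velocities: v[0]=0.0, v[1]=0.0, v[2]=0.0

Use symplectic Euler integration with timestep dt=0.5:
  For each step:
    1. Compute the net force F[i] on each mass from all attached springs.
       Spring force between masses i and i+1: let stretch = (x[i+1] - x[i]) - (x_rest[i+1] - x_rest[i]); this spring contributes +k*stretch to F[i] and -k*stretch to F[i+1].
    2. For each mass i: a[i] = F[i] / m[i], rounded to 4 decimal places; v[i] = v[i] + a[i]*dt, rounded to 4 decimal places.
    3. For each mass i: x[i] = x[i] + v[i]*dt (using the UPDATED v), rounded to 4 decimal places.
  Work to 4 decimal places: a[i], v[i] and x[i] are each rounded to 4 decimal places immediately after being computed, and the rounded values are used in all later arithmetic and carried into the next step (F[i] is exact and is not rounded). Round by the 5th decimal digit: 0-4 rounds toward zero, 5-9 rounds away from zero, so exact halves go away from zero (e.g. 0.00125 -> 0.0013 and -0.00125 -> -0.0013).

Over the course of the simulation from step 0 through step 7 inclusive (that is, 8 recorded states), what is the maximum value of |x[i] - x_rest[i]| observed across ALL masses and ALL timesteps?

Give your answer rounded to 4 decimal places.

Answer: 2.1875

Derivation:
Step 0: x=[4.0000 7.0000 7.0000] v=[0.0000 0.0000 0.0000]
Step 1: x=[4.0000 5.5000 8.5000] v=[0.0000 -3.0000 3.0000]
Step 2: x=[3.2500 4.7500 10.0000] v=[-1.5000 -1.5000 3.0000]
Step 3: x=[1.7500 5.8750 10.3750] v=[-3.0000 2.2500 0.7500]
Step 4: x=[0.8125 7.1875 10.0000] v=[-1.8750 2.6250 -0.7500]
Step 5: x=[1.5625 6.7188 9.7188] v=[1.5000 -0.9375 -0.5625]
Step 6: x=[3.3907 5.1719 9.4376] v=[3.6563 -3.0938 -0.5625]
Step 7: x=[4.6095 4.8673 8.5235] v=[2.4375 -0.6093 -1.8282]
Max displacement = 2.1875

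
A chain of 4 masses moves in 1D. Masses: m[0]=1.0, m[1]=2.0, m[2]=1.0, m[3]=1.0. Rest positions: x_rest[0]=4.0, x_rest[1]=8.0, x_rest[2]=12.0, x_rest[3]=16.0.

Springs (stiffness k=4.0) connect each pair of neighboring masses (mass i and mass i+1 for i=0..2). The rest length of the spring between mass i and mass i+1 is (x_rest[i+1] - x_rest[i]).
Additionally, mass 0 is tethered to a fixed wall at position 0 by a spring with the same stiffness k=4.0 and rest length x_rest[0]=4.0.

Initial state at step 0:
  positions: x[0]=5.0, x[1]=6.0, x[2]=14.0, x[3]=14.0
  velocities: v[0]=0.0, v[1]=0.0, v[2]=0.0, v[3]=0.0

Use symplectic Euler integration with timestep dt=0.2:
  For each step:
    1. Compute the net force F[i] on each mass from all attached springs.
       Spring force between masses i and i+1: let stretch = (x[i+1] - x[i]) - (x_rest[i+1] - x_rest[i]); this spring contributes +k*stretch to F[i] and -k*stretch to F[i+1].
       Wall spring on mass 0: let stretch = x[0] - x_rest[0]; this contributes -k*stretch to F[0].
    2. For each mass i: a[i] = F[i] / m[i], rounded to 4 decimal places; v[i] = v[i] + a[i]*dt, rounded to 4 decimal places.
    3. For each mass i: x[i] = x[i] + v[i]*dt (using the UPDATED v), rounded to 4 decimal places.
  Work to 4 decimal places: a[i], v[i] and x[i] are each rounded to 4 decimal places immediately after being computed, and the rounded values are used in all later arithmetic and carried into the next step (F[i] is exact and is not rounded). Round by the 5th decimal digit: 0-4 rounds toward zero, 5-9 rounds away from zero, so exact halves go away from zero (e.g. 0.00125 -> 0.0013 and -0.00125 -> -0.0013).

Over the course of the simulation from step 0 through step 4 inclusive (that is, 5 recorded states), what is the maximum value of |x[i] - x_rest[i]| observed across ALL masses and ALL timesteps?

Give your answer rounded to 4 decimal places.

Step 0: x=[5.0000 6.0000 14.0000 14.0000] v=[0.0000 0.0000 0.0000 0.0000]
Step 1: x=[4.3600 6.5600 12.7200 14.6400] v=[-3.2000 2.8000 -6.4000 3.2000]
Step 2: x=[3.3744 7.4368 10.7616 15.6128] v=[-4.9280 4.3840 -9.7920 4.8640]
Step 3: x=[2.4989 8.2546 9.0474 16.4494] v=[-4.3776 4.0890 -8.5709 4.1830]
Step 4: x=[2.1445 8.6754 8.3907 16.7417] v=[-1.7722 2.1038 -3.2835 1.4614]
Max displacement = 3.6093

Answer: 3.6093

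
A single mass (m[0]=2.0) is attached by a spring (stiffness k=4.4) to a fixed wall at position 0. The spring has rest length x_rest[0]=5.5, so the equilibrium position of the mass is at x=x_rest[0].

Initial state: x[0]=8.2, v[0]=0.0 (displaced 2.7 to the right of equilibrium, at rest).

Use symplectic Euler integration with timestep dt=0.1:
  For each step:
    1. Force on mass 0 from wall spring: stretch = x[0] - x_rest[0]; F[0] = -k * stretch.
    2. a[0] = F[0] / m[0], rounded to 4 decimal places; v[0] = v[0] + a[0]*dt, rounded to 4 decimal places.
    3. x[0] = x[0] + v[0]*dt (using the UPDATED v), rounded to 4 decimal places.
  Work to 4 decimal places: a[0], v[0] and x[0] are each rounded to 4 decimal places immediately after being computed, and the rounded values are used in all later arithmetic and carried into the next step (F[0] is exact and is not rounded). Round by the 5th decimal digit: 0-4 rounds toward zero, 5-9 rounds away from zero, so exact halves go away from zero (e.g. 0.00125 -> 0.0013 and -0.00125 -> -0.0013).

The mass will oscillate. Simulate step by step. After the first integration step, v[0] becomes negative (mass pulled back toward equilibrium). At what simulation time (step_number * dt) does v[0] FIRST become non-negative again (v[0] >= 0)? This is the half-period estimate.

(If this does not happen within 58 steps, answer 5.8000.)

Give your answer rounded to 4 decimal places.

Answer: 2.2000

Derivation:
Step 0: x=[8.2000] v=[0.0000]
Step 1: x=[8.1406] v=[-0.5940]
Step 2: x=[8.0231] v=[-1.1749]
Step 3: x=[7.8501] v=[-1.7300]
Step 4: x=[7.6254] v=[-2.2470]
Step 5: x=[7.3539] v=[-2.7146]
Step 6: x=[7.0417] v=[-3.1225]
Step 7: x=[6.6955] v=[-3.4617]
Step 8: x=[6.3230] v=[-3.7247]
Step 9: x=[5.9324] v=[-3.9058]
Step 10: x=[5.5323] v=[-4.0009]
Step 11: x=[5.1315] v=[-4.0080]
Step 12: x=[4.7388] v=[-3.9269]
Step 13: x=[4.3629] v=[-3.7594]
Step 14: x=[4.0120] v=[-3.5092]
Step 15: x=[3.6938] v=[-3.1818]
Step 16: x=[3.4154] v=[-2.7844]
Step 17: x=[3.1828] v=[-2.3258]
Step 18: x=[3.0012] v=[-1.8160]
Step 19: x=[2.8746] v=[-1.2663]
Step 20: x=[2.8057] v=[-0.6887]
Step 21: x=[2.7961] v=[-0.0960]
Step 22: x=[2.8460] v=[0.4989]
First v>=0 after going negative at step 22, time=2.2000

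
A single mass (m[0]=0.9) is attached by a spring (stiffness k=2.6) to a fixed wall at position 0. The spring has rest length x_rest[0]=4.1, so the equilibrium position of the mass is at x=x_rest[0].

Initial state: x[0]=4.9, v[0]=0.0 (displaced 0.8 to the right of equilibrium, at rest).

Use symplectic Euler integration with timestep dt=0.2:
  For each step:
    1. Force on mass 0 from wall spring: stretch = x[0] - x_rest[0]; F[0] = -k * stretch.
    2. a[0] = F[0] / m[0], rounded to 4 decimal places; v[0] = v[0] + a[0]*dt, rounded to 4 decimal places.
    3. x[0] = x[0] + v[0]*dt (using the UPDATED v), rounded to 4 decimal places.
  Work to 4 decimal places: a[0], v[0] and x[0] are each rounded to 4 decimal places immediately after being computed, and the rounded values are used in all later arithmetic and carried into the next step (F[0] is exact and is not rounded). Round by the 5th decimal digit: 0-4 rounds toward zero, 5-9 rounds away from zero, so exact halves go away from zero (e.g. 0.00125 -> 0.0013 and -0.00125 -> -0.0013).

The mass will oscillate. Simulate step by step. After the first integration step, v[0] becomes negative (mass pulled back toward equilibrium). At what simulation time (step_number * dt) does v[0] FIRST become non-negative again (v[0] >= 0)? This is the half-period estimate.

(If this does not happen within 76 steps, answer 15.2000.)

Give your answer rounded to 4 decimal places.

Step 0: x=[4.9000] v=[0.0000]
Step 1: x=[4.8076] v=[-0.4622]
Step 2: x=[4.6334] v=[-0.8710]
Step 3: x=[4.3976] v=[-1.1792]
Step 4: x=[4.1274] v=[-1.3511]
Step 5: x=[3.8540] v=[-1.3669]
Step 6: x=[3.6090] v=[-1.2248]
Step 7: x=[3.4208] v=[-0.9411]
Step 8: x=[3.3111] v=[-0.5487]
Step 9: x=[3.2925] v=[-0.0929]
Step 10: x=[3.3672] v=[0.3737]
First v>=0 after going negative at step 10, time=2.0000

Answer: 2.0000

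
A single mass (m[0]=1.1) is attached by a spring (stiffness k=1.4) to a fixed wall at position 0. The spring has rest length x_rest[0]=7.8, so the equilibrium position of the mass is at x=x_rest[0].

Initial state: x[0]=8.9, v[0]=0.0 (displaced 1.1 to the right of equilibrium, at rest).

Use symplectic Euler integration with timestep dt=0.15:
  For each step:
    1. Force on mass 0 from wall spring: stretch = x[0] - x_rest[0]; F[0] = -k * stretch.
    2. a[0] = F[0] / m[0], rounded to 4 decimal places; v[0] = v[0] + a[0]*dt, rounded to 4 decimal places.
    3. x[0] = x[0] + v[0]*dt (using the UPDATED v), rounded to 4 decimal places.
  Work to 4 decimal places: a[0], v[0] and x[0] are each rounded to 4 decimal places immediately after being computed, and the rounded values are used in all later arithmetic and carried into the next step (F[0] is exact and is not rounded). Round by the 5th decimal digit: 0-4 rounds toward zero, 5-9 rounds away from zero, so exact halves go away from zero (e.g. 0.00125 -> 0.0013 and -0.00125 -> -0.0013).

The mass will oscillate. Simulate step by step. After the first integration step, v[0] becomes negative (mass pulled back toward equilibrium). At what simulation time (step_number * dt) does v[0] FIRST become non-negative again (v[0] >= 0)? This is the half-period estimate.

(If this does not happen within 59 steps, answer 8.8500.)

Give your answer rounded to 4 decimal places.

Answer: 2.8500

Derivation:
Step 0: x=[8.9000] v=[0.0000]
Step 1: x=[8.8685] v=[-0.2100]
Step 2: x=[8.8064] v=[-0.4140]
Step 3: x=[8.7155] v=[-0.6061]
Step 4: x=[8.5984] v=[-0.7809]
Step 5: x=[8.4584] v=[-0.9333]
Step 6: x=[8.2996] v=[-1.0590]
Step 7: x=[8.1264] v=[-1.1544]
Step 8: x=[7.9439] v=[-1.2167]
Step 9: x=[7.7573] v=[-1.2442]
Step 10: x=[7.5719] v=[-1.2361]
Step 11: x=[7.3930] v=[-1.1926]
Step 12: x=[7.2258] v=[-1.1149]
Step 13: x=[7.0750] v=[-1.0053]
Step 14: x=[6.9450] v=[-0.8669]
Step 15: x=[6.8394] v=[-0.7037]
Step 16: x=[6.7614] v=[-0.5203]
Step 17: x=[6.7131] v=[-0.3220]
Step 18: x=[6.6959] v=[-0.1145]
Step 19: x=[6.7103] v=[0.0963]
First v>=0 after going negative at step 19, time=2.8500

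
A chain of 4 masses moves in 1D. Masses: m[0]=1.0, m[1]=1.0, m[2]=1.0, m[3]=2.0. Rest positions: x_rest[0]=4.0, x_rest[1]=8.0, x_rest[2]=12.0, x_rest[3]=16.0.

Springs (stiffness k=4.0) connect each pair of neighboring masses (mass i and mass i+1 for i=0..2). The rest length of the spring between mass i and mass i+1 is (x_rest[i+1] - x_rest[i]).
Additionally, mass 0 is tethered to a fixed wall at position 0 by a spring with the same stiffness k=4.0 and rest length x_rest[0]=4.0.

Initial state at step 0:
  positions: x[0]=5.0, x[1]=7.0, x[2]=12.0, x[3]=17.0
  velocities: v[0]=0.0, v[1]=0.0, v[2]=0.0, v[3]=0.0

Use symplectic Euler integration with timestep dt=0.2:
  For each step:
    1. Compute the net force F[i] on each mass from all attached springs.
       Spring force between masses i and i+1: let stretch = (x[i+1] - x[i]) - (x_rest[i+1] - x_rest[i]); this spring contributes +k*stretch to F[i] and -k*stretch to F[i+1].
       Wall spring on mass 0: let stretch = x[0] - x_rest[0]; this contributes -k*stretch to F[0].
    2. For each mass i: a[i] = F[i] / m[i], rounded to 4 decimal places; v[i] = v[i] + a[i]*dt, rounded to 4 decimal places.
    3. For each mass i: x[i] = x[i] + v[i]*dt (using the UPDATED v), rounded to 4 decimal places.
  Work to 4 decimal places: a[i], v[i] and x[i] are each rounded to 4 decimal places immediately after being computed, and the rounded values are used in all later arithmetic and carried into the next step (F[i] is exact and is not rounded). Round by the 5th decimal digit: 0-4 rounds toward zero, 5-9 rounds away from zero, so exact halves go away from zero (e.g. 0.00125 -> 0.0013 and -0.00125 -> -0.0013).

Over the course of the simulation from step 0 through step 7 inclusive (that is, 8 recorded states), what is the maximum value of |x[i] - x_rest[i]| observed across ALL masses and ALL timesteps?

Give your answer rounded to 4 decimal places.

Step 0: x=[5.0000 7.0000 12.0000 17.0000] v=[0.0000 0.0000 0.0000 0.0000]
Step 1: x=[4.5200 7.4800 12.0000 16.9200] v=[-2.4000 2.4000 0.0000 -0.4000]
Step 2: x=[3.7904 8.2096 12.0640 16.7664] v=[-3.6480 3.6480 0.3200 -0.7680]
Step 3: x=[3.1614 8.8488 12.2637 16.5566] v=[-3.1450 3.1962 0.9984 -1.0490]
Step 4: x=[2.9366 9.1244 12.6039 16.3234] v=[-1.1242 1.3782 1.7008 -1.1662]
Step 5: x=[3.2320 8.9667 12.9825 16.1126] v=[1.4768 -0.7884 1.8928 -1.0540]
Step 6: x=[3.9278 8.5340 13.2193 15.9714] v=[3.4790 -2.1635 1.1842 -0.7060]
Step 7: x=[4.7321 8.1140 13.1468 15.9300] v=[4.0217 -2.1002 -0.3624 -0.2068]
Max displacement = 1.2193

Answer: 1.2193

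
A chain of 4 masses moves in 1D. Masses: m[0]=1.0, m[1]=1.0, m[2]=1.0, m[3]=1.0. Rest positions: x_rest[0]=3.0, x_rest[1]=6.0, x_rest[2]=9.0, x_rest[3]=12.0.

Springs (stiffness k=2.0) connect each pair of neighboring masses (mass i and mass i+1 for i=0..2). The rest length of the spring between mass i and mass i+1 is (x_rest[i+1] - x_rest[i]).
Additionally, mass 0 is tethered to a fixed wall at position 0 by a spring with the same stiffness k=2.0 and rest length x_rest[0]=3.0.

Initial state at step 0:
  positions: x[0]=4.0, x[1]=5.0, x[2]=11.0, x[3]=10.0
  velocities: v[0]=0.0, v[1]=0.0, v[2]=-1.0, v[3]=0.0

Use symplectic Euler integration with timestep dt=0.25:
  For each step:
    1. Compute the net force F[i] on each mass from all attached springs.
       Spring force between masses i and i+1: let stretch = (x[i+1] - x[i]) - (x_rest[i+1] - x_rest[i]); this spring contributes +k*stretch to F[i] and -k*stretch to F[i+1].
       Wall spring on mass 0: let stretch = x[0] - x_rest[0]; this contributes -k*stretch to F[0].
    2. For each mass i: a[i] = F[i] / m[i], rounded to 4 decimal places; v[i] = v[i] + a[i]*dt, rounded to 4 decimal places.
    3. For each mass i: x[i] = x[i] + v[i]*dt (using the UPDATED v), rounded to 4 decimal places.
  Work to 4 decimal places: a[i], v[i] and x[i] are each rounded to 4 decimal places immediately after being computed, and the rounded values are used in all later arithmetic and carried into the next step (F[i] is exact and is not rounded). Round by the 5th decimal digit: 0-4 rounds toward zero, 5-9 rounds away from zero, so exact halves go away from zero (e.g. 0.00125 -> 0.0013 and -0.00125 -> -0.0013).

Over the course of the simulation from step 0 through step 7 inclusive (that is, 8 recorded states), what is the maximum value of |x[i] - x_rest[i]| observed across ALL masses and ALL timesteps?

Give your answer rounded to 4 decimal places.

Answer: 2.8544

Derivation:
Step 0: x=[4.0000 5.0000 11.0000 10.0000] v=[0.0000 0.0000 -1.0000 0.0000]
Step 1: x=[3.6250 5.6250 9.8750 10.5000] v=[-1.5000 2.5000 -4.5000 2.0000]
Step 2: x=[3.0469 6.5313 8.2969 11.2969] v=[-2.3125 3.6250 -6.3125 3.1875]
Step 3: x=[2.5235 7.2227 6.8731 12.0938] v=[-2.0938 2.7656 -5.6953 3.1875]
Step 4: x=[2.2720 7.2830 6.1456 12.6131] v=[-1.0060 0.2412 -2.9102 2.0772]
Step 5: x=[2.3629 6.5748 6.3687 12.6990] v=[0.3635 -2.8330 0.8923 0.3435]
Step 6: x=[2.6849 5.3143 7.4088 12.3686] v=[1.2880 -5.0420 4.1605 -1.3217]
Step 7: x=[3.0000 3.9869 8.8071 11.7932] v=[1.2603 -5.3095 5.5932 -2.3016]
Max displacement = 2.8544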